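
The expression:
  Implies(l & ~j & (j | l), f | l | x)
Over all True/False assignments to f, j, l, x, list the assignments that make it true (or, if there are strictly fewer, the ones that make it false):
is always true.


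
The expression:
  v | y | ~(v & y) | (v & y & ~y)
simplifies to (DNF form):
True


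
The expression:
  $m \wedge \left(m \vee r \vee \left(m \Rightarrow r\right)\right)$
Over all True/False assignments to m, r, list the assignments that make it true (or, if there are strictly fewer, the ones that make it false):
is true only for:
  m=True, r=False;
  m=True, r=True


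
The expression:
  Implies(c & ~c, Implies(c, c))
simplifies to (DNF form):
True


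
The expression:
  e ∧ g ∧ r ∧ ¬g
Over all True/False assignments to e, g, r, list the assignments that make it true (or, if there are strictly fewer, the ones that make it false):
is never true.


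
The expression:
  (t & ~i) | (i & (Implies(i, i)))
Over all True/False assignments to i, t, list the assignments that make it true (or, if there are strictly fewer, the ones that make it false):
is false only for:
  i=False, t=False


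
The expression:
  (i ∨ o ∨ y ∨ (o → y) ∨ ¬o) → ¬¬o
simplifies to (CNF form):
o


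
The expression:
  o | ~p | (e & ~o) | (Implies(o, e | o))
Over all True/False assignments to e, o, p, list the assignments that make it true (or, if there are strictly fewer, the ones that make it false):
is always true.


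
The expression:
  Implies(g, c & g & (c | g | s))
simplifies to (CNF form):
c | ~g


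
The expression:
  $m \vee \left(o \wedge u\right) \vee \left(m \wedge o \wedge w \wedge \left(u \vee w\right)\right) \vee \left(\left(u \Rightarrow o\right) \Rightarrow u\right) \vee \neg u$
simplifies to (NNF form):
$\text{True}$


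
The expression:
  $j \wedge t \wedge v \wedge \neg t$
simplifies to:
$\text{False}$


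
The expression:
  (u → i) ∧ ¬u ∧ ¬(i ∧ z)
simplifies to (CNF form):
¬u ∧ (¬i ∨ ¬z)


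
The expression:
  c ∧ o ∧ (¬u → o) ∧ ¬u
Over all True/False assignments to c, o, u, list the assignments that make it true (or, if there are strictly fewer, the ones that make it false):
is true only for:
  c=True, o=True, u=False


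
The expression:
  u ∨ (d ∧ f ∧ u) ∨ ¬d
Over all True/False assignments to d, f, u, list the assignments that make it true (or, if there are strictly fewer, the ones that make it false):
is false only for:
  d=True, f=False, u=False;
  d=True, f=True, u=False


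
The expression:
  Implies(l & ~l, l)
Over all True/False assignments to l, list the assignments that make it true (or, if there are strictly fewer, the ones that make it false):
is always true.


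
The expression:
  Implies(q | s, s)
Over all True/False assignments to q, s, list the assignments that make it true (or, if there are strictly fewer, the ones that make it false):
is false only for:
  q=True, s=False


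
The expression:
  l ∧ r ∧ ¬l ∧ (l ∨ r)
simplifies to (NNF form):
False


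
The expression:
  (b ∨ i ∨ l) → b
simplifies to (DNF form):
b ∨ (¬i ∧ ¬l)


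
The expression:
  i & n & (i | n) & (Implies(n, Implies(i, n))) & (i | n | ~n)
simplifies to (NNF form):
i & n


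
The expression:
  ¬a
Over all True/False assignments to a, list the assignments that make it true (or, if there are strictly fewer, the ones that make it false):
is true only for:
  a=False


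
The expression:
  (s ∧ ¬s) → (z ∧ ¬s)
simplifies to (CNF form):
True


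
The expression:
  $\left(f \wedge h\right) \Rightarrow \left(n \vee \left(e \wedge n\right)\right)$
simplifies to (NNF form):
$n \vee \neg f \vee \neg h$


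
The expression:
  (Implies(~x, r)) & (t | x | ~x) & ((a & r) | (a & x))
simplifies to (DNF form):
(a & r) | (a & x)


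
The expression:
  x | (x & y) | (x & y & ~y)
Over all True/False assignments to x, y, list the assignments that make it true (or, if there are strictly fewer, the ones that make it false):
is true only for:
  x=True, y=False;
  x=True, y=True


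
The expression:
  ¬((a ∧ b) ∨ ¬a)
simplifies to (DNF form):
a ∧ ¬b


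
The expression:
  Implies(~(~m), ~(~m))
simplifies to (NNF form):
True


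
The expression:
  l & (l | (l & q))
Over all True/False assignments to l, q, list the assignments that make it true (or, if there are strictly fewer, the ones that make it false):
is true only for:
  l=True, q=False;
  l=True, q=True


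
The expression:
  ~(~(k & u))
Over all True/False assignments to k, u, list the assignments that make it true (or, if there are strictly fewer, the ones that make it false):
is true only for:
  k=True, u=True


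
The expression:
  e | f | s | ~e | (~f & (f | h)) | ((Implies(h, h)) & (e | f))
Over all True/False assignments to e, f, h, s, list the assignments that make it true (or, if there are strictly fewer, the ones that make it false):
is always true.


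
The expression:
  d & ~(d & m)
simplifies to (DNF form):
d & ~m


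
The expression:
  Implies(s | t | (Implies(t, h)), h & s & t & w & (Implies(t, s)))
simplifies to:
h & s & t & w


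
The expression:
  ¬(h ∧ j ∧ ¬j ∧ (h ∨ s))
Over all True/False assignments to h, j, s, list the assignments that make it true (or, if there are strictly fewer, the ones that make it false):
is always true.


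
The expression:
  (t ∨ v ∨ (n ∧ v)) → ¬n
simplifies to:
(¬t ∧ ¬v) ∨ ¬n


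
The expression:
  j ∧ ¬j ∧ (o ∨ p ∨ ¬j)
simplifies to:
False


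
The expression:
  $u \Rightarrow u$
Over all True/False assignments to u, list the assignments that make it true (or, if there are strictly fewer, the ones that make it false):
is always true.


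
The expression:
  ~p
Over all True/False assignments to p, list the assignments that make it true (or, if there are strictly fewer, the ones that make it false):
is true only for:
  p=False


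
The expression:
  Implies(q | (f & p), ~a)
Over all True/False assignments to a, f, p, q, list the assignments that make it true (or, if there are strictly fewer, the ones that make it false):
is false only for:
  a=True, f=False, p=False, q=True;
  a=True, f=False, p=True, q=True;
  a=True, f=True, p=False, q=True;
  a=True, f=True, p=True, q=False;
  a=True, f=True, p=True, q=True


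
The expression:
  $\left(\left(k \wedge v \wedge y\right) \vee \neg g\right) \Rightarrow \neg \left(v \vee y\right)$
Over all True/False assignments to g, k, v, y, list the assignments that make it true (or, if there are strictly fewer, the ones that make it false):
is false only for:
  g=False, k=False, v=False, y=True;
  g=False, k=False, v=True, y=False;
  g=False, k=False, v=True, y=True;
  g=False, k=True, v=False, y=True;
  g=False, k=True, v=True, y=False;
  g=False, k=True, v=True, y=True;
  g=True, k=True, v=True, y=True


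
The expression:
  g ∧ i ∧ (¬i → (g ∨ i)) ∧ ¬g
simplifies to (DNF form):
False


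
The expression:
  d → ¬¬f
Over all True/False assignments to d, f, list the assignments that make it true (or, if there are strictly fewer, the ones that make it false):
is false only for:
  d=True, f=False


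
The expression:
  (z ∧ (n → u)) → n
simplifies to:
n ∨ ¬z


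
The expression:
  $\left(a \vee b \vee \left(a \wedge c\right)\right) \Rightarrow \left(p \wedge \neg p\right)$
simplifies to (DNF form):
$\neg a \wedge \neg b$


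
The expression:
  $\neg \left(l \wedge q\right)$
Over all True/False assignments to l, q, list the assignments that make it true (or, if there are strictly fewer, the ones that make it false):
is false only for:
  l=True, q=True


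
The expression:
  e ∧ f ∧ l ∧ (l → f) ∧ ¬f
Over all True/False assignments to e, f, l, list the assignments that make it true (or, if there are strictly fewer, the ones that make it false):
is never true.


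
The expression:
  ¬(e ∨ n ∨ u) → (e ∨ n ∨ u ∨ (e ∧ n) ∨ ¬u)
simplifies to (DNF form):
True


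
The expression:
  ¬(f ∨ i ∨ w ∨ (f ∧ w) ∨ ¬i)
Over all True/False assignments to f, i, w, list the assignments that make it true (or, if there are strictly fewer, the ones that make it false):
is never true.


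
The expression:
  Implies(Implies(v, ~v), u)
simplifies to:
u | v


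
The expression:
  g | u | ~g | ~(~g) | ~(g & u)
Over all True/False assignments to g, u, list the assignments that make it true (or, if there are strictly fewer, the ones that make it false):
is always true.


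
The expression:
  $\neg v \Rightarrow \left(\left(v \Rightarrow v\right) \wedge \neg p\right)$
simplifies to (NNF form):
$v \vee \neg p$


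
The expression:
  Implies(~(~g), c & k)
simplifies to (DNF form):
~g | (c & k)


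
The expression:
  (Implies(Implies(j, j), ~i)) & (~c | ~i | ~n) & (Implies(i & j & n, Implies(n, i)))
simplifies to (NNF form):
~i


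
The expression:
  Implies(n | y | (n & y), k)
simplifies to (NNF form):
k | (~n & ~y)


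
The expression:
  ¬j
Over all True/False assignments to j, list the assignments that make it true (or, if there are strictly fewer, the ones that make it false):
is true only for:
  j=False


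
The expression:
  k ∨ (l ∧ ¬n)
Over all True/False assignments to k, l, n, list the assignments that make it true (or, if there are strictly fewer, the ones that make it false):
is false only for:
  k=False, l=False, n=False;
  k=False, l=False, n=True;
  k=False, l=True, n=True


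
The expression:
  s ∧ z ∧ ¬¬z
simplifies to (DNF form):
s ∧ z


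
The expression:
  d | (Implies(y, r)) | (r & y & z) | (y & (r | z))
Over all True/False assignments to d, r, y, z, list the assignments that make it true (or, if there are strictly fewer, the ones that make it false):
is false only for:
  d=False, r=False, y=True, z=False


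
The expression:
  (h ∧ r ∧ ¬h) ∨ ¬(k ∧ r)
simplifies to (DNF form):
¬k ∨ ¬r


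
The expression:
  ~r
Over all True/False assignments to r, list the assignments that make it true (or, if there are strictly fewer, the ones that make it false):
is true only for:
  r=False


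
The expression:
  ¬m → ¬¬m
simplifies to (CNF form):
m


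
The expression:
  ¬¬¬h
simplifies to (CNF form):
¬h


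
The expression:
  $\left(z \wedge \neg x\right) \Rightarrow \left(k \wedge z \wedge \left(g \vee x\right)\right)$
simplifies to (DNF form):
$x \vee \left(g \wedge k\right) \vee \neg z$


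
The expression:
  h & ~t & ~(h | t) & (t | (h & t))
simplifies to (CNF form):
False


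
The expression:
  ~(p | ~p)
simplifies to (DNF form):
False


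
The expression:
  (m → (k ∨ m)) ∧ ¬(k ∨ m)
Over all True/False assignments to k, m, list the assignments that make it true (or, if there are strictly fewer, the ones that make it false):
is true only for:
  k=False, m=False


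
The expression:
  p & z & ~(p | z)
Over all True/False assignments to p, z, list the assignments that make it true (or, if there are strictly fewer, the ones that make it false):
is never true.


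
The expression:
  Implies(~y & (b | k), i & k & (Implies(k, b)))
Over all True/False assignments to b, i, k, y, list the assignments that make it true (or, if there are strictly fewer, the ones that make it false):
is false only for:
  b=False, i=False, k=True, y=False;
  b=False, i=True, k=True, y=False;
  b=True, i=False, k=False, y=False;
  b=True, i=False, k=True, y=False;
  b=True, i=True, k=False, y=False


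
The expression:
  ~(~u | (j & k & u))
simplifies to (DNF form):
(u & ~j) | (u & ~k)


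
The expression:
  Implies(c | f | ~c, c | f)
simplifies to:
c | f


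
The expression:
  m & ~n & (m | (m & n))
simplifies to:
m & ~n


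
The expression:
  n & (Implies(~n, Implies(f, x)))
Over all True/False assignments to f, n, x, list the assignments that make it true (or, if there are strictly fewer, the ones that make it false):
is true only for:
  f=False, n=True, x=False;
  f=False, n=True, x=True;
  f=True, n=True, x=False;
  f=True, n=True, x=True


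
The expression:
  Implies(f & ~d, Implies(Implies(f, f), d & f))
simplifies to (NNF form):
d | ~f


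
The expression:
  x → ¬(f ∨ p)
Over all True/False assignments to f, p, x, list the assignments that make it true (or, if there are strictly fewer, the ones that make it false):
is false only for:
  f=False, p=True, x=True;
  f=True, p=False, x=True;
  f=True, p=True, x=True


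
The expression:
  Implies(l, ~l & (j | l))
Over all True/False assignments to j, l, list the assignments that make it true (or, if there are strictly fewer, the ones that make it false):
is true only for:
  j=False, l=False;
  j=True, l=False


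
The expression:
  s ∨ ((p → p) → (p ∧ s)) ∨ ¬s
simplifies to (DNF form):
True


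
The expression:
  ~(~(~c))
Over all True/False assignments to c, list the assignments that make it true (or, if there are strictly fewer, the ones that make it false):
is true only for:
  c=False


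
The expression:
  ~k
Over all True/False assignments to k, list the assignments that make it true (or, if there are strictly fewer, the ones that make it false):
is true only for:
  k=False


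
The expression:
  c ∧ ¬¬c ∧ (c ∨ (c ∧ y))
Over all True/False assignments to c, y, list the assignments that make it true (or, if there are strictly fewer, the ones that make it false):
is true only for:
  c=True, y=False;
  c=True, y=True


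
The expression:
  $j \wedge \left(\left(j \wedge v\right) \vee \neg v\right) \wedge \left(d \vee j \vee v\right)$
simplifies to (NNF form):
$j$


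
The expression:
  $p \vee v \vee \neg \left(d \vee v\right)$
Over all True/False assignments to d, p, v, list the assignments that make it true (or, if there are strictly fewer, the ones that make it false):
is false only for:
  d=True, p=False, v=False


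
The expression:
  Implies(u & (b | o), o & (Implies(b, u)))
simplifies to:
o | ~b | ~u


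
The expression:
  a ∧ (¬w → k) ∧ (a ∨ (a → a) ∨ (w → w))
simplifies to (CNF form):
a ∧ (k ∨ w)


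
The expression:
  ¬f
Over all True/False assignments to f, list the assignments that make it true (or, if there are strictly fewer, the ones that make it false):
is true only for:
  f=False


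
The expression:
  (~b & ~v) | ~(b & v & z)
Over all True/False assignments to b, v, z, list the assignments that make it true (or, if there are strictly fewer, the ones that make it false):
is false only for:
  b=True, v=True, z=True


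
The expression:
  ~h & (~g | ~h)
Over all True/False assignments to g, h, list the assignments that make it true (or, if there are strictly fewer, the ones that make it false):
is true only for:
  g=False, h=False;
  g=True, h=False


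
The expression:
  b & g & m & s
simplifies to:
b & g & m & s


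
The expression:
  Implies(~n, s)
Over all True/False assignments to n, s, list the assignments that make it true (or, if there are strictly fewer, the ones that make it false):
is false only for:
  n=False, s=False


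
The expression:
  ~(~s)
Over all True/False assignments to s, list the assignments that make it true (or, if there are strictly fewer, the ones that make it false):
is true only for:
  s=True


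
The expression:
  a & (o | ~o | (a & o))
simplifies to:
a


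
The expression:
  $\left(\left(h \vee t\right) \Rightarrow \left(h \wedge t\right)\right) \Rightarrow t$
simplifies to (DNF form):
$h \vee t$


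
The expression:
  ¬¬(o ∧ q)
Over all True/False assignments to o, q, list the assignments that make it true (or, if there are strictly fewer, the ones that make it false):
is true only for:
  o=True, q=True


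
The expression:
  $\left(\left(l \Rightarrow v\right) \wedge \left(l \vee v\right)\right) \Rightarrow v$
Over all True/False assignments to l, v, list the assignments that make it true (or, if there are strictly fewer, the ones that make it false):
is always true.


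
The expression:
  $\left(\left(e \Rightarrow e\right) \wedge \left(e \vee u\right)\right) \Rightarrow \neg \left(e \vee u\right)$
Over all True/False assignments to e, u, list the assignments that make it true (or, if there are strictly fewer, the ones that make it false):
is true only for:
  e=False, u=False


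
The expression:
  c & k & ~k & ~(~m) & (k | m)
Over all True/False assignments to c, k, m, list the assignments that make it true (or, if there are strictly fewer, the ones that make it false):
is never true.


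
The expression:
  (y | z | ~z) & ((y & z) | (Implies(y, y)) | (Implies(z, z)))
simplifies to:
True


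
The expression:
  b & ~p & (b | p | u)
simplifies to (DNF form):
b & ~p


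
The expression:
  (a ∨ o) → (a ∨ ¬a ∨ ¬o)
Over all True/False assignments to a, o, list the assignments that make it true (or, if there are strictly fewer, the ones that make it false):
is always true.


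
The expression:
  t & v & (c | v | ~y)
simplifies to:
t & v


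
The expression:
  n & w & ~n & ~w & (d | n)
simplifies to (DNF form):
False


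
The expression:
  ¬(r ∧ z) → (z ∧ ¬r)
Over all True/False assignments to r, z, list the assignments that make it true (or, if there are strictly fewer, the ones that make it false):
is true only for:
  r=False, z=True;
  r=True, z=True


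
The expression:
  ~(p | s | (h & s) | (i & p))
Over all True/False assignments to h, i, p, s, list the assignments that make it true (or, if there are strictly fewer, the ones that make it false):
is true only for:
  h=False, i=False, p=False, s=False;
  h=False, i=True, p=False, s=False;
  h=True, i=False, p=False, s=False;
  h=True, i=True, p=False, s=False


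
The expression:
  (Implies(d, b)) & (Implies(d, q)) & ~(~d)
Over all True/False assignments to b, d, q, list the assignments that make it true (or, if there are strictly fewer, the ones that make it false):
is true only for:
  b=True, d=True, q=True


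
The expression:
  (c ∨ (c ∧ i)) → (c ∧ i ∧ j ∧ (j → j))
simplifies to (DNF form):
(i ∧ j) ∨ ¬c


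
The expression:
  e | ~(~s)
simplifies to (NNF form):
e | s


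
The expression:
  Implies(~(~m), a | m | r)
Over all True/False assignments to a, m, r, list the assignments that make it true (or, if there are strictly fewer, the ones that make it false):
is always true.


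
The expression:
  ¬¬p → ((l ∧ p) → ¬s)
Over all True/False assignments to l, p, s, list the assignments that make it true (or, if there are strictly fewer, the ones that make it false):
is false only for:
  l=True, p=True, s=True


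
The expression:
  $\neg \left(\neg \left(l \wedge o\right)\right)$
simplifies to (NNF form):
$l \wedge o$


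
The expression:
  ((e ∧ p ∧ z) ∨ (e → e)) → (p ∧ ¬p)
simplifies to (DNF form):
False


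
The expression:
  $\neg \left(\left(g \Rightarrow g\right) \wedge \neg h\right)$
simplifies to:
$h$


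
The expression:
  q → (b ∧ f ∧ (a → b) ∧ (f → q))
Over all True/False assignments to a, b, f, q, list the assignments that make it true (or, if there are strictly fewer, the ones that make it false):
is false only for:
  a=False, b=False, f=False, q=True;
  a=False, b=False, f=True, q=True;
  a=False, b=True, f=False, q=True;
  a=True, b=False, f=False, q=True;
  a=True, b=False, f=True, q=True;
  a=True, b=True, f=False, q=True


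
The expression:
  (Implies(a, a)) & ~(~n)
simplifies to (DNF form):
n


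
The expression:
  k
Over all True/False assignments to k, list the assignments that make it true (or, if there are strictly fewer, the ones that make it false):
is true only for:
  k=True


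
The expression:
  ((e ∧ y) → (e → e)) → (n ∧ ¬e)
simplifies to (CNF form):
n ∧ ¬e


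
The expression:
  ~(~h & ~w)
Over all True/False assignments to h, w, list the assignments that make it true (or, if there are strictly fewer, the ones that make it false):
is false only for:
  h=False, w=False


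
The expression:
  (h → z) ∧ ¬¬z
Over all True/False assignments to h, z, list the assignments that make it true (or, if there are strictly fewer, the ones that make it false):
is true only for:
  h=False, z=True;
  h=True, z=True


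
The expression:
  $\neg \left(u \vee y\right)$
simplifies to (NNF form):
$\neg u \wedge \neg y$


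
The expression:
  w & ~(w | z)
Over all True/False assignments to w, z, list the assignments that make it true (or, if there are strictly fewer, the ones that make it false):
is never true.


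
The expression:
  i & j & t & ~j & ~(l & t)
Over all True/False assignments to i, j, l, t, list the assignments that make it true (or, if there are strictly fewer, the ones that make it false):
is never true.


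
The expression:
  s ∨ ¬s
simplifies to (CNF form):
True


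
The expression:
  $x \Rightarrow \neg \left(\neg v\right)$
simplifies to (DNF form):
$v \vee \neg x$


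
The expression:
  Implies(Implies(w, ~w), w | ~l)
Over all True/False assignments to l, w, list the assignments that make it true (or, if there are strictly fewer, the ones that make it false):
is false only for:
  l=True, w=False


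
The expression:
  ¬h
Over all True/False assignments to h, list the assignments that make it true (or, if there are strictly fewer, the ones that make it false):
is true only for:
  h=False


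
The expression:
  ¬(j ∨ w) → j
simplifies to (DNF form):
j ∨ w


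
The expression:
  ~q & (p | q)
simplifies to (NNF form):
p & ~q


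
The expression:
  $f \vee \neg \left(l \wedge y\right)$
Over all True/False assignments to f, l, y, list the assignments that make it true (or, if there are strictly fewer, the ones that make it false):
is false only for:
  f=False, l=True, y=True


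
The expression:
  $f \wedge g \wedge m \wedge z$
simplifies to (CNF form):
$f \wedge g \wedge m \wedge z$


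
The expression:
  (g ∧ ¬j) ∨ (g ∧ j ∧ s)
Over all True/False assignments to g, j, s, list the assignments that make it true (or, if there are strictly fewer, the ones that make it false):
is true only for:
  g=True, j=False, s=False;
  g=True, j=False, s=True;
  g=True, j=True, s=True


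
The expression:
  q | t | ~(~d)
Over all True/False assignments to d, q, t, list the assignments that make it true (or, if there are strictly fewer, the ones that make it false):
is false only for:
  d=False, q=False, t=False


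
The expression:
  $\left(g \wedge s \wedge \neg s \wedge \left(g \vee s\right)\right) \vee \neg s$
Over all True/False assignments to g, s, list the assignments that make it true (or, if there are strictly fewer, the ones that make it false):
is true only for:
  g=False, s=False;
  g=True, s=False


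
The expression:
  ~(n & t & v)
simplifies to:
~n | ~t | ~v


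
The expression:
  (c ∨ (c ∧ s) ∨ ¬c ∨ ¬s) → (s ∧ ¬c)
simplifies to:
s ∧ ¬c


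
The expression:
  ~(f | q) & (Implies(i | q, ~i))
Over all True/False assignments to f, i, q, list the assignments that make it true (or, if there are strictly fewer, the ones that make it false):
is true only for:
  f=False, i=False, q=False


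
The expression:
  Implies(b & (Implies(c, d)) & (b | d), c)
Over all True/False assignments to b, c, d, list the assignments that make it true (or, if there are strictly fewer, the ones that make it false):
is false only for:
  b=True, c=False, d=False;
  b=True, c=False, d=True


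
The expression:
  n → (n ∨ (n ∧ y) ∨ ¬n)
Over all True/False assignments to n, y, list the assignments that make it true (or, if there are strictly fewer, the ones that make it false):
is always true.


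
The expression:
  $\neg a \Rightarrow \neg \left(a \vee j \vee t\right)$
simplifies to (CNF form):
$\left(a \vee \neg j\right) \wedge \left(a \vee \neg t\right)$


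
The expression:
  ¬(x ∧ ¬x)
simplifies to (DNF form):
True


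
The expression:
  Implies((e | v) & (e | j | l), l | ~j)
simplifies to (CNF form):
(l | ~e | ~j) & (l | ~j | ~v)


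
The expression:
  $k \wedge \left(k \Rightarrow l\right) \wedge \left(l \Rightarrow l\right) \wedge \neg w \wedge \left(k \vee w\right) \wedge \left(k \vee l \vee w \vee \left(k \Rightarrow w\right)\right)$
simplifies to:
$k \wedge l \wedge \neg w$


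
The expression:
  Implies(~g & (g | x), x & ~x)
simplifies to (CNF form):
g | ~x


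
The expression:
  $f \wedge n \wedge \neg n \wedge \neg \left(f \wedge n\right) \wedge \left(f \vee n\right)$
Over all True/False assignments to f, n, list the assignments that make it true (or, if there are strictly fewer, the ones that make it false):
is never true.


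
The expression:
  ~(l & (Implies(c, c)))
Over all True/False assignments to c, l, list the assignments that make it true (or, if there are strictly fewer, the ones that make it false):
is true only for:
  c=False, l=False;
  c=True, l=False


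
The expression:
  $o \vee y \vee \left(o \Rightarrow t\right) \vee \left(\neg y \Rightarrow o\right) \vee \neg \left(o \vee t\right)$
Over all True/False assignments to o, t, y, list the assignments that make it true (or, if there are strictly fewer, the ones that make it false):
is always true.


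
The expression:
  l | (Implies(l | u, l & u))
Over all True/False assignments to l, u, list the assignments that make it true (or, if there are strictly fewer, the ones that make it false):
is false only for:
  l=False, u=True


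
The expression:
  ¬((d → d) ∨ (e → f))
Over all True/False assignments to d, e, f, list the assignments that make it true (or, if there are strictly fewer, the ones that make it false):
is never true.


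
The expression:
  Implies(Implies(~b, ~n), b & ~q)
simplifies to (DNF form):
(b & ~q) | (n & ~b)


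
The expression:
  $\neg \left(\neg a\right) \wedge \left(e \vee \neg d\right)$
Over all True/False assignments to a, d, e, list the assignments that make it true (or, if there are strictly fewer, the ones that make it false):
is true only for:
  a=True, d=False, e=False;
  a=True, d=False, e=True;
  a=True, d=True, e=True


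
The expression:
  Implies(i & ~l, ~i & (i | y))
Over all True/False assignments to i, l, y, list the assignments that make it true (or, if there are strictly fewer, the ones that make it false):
is false only for:
  i=True, l=False, y=False;
  i=True, l=False, y=True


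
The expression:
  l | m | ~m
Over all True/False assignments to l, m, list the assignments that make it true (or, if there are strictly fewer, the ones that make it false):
is always true.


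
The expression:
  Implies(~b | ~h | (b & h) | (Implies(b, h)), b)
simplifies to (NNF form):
b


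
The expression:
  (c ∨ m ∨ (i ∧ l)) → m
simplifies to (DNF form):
m ∨ (¬c ∧ ¬i) ∨ (¬c ∧ ¬l)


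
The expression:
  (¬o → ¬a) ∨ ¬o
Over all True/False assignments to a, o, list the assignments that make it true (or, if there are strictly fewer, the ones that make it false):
is always true.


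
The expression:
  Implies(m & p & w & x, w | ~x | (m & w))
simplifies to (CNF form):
True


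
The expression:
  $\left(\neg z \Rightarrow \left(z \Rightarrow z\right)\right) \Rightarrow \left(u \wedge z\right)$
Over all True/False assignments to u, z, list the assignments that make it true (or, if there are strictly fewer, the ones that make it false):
is true only for:
  u=True, z=True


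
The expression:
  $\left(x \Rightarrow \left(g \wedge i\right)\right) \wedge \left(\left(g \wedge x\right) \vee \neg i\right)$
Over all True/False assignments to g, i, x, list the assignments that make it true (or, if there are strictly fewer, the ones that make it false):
is true only for:
  g=False, i=False, x=False;
  g=True, i=False, x=False;
  g=True, i=True, x=True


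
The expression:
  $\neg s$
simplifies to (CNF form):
$\neg s$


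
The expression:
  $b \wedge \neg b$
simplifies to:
$\text{False}$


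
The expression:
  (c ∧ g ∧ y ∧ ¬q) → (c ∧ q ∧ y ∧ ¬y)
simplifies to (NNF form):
q ∨ ¬c ∨ ¬g ∨ ¬y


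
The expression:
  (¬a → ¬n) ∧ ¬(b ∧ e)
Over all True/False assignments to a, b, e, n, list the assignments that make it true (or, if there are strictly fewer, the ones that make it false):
is false only for:
  a=False, b=False, e=False, n=True;
  a=False, b=False, e=True, n=True;
  a=False, b=True, e=False, n=True;
  a=False, b=True, e=True, n=False;
  a=False, b=True, e=True, n=True;
  a=True, b=True, e=True, n=False;
  a=True, b=True, e=True, n=True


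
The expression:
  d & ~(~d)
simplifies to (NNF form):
d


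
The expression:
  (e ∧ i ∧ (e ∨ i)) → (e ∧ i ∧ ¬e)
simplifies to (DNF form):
¬e ∨ ¬i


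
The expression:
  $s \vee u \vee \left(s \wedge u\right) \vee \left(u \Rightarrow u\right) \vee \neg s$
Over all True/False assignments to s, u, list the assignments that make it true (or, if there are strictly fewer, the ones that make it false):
is always true.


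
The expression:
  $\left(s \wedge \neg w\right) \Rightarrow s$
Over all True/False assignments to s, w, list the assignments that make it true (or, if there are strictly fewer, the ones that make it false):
is always true.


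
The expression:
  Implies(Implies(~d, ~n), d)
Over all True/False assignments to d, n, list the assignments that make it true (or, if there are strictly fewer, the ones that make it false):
is false only for:
  d=False, n=False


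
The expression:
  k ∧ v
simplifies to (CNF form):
k ∧ v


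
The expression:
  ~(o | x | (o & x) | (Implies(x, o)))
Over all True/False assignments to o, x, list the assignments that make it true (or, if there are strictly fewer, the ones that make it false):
is never true.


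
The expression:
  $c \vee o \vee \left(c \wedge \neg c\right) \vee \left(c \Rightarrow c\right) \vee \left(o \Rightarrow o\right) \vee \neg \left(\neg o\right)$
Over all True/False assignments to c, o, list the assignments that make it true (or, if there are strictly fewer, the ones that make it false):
is always true.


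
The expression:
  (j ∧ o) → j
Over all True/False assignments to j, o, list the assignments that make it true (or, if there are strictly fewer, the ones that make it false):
is always true.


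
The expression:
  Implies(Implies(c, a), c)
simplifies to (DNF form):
c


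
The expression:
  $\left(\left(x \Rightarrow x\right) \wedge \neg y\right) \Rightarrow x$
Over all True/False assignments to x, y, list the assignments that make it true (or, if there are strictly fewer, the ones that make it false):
is false only for:
  x=False, y=False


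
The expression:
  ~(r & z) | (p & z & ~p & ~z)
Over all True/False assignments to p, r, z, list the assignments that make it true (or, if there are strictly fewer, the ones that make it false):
is false only for:
  p=False, r=True, z=True;
  p=True, r=True, z=True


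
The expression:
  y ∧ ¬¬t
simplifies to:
t ∧ y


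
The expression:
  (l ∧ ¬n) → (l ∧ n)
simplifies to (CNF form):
n ∨ ¬l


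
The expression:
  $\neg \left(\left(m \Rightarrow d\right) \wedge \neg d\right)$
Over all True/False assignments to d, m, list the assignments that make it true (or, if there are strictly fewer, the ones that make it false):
is false only for:
  d=False, m=False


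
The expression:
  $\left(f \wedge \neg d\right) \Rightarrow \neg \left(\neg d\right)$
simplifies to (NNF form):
$d \vee \neg f$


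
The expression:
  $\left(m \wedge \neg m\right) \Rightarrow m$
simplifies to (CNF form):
$\text{True}$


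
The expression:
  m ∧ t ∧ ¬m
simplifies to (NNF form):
False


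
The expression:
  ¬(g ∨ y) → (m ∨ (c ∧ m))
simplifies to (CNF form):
g ∨ m ∨ y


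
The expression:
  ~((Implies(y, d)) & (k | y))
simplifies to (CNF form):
(y | ~k) & (~d | ~y)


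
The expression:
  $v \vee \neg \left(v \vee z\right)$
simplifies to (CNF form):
$v \vee \neg z$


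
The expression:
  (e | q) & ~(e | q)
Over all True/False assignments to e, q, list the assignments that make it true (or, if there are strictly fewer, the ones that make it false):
is never true.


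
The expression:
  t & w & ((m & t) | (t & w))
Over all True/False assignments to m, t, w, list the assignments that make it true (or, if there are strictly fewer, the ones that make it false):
is true only for:
  m=False, t=True, w=True;
  m=True, t=True, w=True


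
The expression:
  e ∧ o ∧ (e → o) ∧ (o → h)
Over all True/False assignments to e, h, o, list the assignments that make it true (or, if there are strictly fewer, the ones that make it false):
is true only for:
  e=True, h=True, o=True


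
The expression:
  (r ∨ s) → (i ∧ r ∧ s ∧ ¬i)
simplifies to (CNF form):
¬r ∧ ¬s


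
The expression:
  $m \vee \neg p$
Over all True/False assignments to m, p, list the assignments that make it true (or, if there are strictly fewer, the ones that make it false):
is false only for:
  m=False, p=True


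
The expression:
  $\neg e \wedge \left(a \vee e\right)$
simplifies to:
$a \wedge \neg e$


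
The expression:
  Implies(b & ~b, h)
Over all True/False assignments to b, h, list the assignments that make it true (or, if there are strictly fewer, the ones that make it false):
is always true.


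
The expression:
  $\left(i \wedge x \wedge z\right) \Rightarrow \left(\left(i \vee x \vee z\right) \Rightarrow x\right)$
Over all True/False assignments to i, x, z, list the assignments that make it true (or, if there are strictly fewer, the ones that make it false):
is always true.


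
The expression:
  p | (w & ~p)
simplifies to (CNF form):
p | w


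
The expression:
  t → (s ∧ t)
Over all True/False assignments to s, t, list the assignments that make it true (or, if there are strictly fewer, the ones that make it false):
is false only for:
  s=False, t=True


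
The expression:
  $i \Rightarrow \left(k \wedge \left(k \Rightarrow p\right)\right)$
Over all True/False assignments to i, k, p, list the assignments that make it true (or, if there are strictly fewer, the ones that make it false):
is false only for:
  i=True, k=False, p=False;
  i=True, k=False, p=True;
  i=True, k=True, p=False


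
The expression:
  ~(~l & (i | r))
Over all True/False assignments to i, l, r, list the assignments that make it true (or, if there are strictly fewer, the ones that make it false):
is false only for:
  i=False, l=False, r=True;
  i=True, l=False, r=False;
  i=True, l=False, r=True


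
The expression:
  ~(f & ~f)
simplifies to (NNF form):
True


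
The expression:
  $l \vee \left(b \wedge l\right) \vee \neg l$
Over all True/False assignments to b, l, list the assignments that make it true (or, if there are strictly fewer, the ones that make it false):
is always true.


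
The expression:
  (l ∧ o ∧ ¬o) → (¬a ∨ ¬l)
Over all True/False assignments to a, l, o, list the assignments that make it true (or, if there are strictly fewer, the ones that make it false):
is always true.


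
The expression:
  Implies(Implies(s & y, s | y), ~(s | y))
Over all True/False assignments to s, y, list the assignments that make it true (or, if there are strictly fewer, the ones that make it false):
is true only for:
  s=False, y=False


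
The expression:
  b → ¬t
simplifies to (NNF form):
¬b ∨ ¬t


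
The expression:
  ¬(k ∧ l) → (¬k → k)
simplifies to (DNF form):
k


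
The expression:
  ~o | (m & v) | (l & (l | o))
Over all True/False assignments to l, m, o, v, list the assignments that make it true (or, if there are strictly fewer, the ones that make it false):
is false only for:
  l=False, m=False, o=True, v=False;
  l=False, m=False, o=True, v=True;
  l=False, m=True, o=True, v=False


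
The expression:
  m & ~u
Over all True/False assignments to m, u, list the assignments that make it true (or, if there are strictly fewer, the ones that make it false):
is true only for:
  m=True, u=False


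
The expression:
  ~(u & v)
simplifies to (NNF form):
~u | ~v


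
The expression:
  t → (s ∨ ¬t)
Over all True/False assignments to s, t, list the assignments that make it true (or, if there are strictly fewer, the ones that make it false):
is false only for:
  s=False, t=True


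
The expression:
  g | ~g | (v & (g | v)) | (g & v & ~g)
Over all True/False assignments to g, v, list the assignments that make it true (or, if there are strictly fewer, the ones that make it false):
is always true.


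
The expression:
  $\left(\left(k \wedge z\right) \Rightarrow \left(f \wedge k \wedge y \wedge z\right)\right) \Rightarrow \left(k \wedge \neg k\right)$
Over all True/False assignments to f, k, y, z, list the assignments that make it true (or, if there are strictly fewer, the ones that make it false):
is true only for:
  f=False, k=True, y=False, z=True;
  f=False, k=True, y=True, z=True;
  f=True, k=True, y=False, z=True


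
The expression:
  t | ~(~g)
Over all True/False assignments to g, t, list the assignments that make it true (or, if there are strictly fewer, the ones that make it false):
is false only for:
  g=False, t=False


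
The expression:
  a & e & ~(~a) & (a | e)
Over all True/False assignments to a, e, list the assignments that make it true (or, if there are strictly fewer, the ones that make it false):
is true only for:
  a=True, e=True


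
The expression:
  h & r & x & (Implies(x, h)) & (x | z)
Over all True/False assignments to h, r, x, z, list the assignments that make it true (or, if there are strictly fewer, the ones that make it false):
is true only for:
  h=True, r=True, x=True, z=False;
  h=True, r=True, x=True, z=True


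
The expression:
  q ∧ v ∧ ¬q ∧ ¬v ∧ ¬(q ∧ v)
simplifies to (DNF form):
False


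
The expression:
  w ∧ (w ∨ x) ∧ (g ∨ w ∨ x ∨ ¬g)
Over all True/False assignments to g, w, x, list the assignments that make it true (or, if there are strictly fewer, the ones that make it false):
is true only for:
  g=False, w=True, x=False;
  g=False, w=True, x=True;
  g=True, w=True, x=False;
  g=True, w=True, x=True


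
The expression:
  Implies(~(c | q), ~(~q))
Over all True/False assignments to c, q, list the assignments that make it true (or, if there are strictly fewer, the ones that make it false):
is false only for:
  c=False, q=False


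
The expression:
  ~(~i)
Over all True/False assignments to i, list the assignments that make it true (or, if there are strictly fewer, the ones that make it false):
is true only for:
  i=True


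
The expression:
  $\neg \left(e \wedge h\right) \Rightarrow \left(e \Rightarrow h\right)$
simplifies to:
$h \vee \neg e$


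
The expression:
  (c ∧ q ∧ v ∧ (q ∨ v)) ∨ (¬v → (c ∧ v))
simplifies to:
v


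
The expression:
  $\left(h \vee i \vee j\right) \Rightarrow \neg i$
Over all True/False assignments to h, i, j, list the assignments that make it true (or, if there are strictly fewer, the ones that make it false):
is true only for:
  h=False, i=False, j=False;
  h=False, i=False, j=True;
  h=True, i=False, j=False;
  h=True, i=False, j=True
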